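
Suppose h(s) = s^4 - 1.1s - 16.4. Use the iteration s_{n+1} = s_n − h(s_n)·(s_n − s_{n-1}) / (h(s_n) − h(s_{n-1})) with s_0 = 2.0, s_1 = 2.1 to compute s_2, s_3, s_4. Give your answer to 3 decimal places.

2.078, 2.079, 2.079

h(2.0) = -2.60000, h(2.1) = 0.73810
s_2 = 2.10000 − 0.73810·(2.10000 − 2.00000) / (0.73810 − (-2.60000)) = 2.10000 − (0.07381)/(3.33810) = 2.07789
h(2.07789) = -0.04383
s_3 = 2.07789 − (-0.04383)·(2.07789 − 2.10000) / (-0.04383 − 0.73810) = 2.07789 − (0.00097)/(-0.78193) = 2.07913
h(2.07913) = -0.00068
s_4 = 2.07913 − (-0.00068)·(2.07913 − 2.07789) / (-0.00068 − (-0.04383)) = 2.07913 − (0.00000)/(0.04315) = 2.07915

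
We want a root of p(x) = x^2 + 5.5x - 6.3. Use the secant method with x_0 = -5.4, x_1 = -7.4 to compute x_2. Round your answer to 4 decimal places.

-6.3370

p(-5.4) = -6.840000, p(-7.4) = 7.760000
x_2 = -7.400000 − 7.760000·(-7.400000 − (-5.400000)) / (7.760000 − (-6.840000)) = -7.400000 − (-15.520000)/(14.600000) = -6.336986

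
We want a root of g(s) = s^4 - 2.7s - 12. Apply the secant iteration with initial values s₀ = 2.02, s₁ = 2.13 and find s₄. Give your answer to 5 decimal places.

2.04602

g(2.02) = -0.8043358, g(2.13) = 2.8324616
s₂ = 2.1300000 − 2.8324616·(2.1300000 − 2.0200000) / (2.8324616 − (-0.8043358)) = 2.1300000 − (0.3115708)/(3.6367974) = 2.0443283
g(2.0443283) = -0.0533215
s₃ = 2.0443283 − (-0.0533215)·(2.0443283 − 2.1300000) / (-0.0533215 − 2.8324616) = 2.0443283 − (0.0045681)/(-2.8857831) = 2.0459112
g(2.0459112) = -0.0034338
s₄ = 2.0459112 − (-0.0034338)·(2.0459112 − 2.0443283) / (-0.0034338 − (-0.0533215)) = 2.0459112 − (-0.0000054)/(0.0498877) = 2.0460202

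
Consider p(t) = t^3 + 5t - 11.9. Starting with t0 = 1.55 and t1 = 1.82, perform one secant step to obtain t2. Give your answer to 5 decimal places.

1.58148

p(1.55) = -0.4261250, p(1.82) = 3.2285680
t2 = 1.8200000 − 3.2285680·(1.8200000 − 1.5500000) / (3.2285680 − (-0.4261250)) = 1.8200000 − (0.8717134)/(3.6546930) = 1.5814811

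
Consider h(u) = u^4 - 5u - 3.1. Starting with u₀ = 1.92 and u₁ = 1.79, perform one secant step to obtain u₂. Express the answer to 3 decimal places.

h(1.92) = 0.88954, h(1.79) = -1.78374
u₂ = 1.79000 − (-1.78374)·(1.79000 − 1.92000) / (-1.78374 − 0.88954) = 1.79000 − (0.23189)/(-2.67329) = 1.87674

1.877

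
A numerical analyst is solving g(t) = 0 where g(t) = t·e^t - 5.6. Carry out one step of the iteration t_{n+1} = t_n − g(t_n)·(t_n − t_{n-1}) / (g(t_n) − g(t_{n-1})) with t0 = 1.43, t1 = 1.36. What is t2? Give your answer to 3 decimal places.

1.391

g(1.43) = 0.37554, g(1.36) = -0.30118
t2 = 1.36000 − (-0.30118)·(1.36000 − 1.43000) / (-0.30118 − 0.37554) = 1.36000 − (0.02108)/(-0.67672) = 1.39115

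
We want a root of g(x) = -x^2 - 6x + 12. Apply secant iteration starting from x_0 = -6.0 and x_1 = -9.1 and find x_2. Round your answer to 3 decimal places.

g(-6.0) = 12.00000, g(-9.1) = -16.21000
x_2 = -9.10000 − (-16.21000)·(-9.10000 − (-6.00000)) / (-16.21000 − 12.00000) = -9.10000 − (50.25100)/(-28.21000) = -7.31868

-7.319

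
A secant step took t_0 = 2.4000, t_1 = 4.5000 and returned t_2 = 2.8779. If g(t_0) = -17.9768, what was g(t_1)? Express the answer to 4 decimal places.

61.0173

The secant line through (2.4000, -17.9768) and (4.5000, g(t_1)) crosses zero at t_2 = 2.8779.
So (2.4000, -17.9768), (4.5000, g(t_1)), (2.8779, 0) are collinear:
g(t_1) = -17.9768 · (4.5000 − 2.8779) / (2.4000 − 2.8779) = -17.9768 · (1.622100)/(-0.477900) = 61.017299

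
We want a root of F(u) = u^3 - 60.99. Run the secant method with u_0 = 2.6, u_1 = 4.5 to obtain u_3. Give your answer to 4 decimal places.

3.9073

F(2.6) = -43.414000, F(4.5) = 30.135000
u_2 = 4.500000 − 30.135000·(4.500000 − 2.600000) / (30.135000 − (-43.414000)) = 4.500000 − (57.256500)/(73.549000) = 3.721519
F(3.721519) = -9.448065
u_3 = 3.721519 − (-9.448065)·(3.721519 − 4.500000) / (-9.448065 − 30.135000) = 3.721519 − (7.355139)/(-39.583065) = 3.907334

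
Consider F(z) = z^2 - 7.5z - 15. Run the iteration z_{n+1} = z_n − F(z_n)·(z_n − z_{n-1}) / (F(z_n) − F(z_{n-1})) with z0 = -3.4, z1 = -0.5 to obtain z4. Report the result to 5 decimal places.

F(-3.4) = 22.0600000, F(-0.5) = -11.0000000
z2 = -0.5000000 − (-11.0000000)·(-0.5000000 − (-3.4000000)) / (-11.0000000 − 22.0600000) = -0.5000000 − (-31.9000000)/(-33.0600000) = -1.4649123
F(-1.4649123) = -1.8671899
z3 = -1.4649123 − (-1.8671899)·(-1.4649123 − (-0.5000000)) / (-1.8671899 − (-11.0000000)) = -1.4649123 − (1.8016745)/(9.1328101) = -1.6621872
F(-1.6621872) = 0.2292704
z4 = -1.6621872 − 0.2292704·(-1.6621872 − (-1.4649123)) / (0.2292704 − (-1.8671899)) = -1.6621872 − (-0.0452293)/(2.0964603) = -1.6406131

-1.64061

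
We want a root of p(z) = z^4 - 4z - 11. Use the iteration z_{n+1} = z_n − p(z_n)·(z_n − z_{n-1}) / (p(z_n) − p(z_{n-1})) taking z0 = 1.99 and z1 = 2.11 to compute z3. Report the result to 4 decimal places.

p(1.99) = -3.277608, p(2.11) = 0.381194
z2 = 2.110000 − 0.381194·(2.110000 − 1.990000) / (0.381194 − (-3.277608)) = 2.110000 − (0.045743)/(3.658802) = 2.097498
p(2.097498) = -0.034419
z3 = 2.097498 − (-0.034419)·(2.097498 − 2.110000) / (-0.034419 − 0.381194) = 2.097498 − (0.000430)/(-0.415614) = 2.098533

2.0985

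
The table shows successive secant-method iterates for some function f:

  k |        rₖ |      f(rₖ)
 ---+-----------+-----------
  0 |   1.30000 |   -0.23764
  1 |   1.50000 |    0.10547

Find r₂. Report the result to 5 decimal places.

r₂ = 1.50000 − 0.10547·(1.50000 − 1.30000) / (0.10547 − (-0.23764))
   = 1.50000 − (0.0210940)/(0.3431100) = 1.4385212

1.43852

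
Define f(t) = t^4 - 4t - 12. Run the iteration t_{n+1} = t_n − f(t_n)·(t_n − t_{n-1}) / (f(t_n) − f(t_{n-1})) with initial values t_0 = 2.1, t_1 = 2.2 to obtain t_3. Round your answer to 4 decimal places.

f(2.1) = -0.951900, f(2.2) = 2.625600
t_2 = 2.200000 − 2.625600·(2.200000 − 2.100000) / (2.625600 − (-0.951900)) = 2.200000 − (0.262560)/(3.577500) = 2.126608
f(2.126608) = -0.053774
t_3 = 2.126608 − (-0.053774)·(2.126608 − 2.200000) / (-0.053774 − 2.625600) = 2.126608 − (0.003947)/(-2.679374) = 2.128081

2.1281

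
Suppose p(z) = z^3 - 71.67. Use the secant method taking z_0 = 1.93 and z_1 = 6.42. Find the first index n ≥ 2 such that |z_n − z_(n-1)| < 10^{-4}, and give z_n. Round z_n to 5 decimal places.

n = 8, z_n = 4.15380

p(1.93) = -64.4809430, p(6.42) = 192.9392880
z_2 = 6.4200000 − 192.9392880·(4.4900000)/(257.4202310) = 3.0546957;  |Δ| = 3.3653043
p(3.0546957) = -43.1661271
z_3 = 3.0546957 − (-43.1661271)·(-3.3653043)/(-236.1054151) = 3.6699597;  |Δ| = 0.6152640
p(3.6699597) = -22.2407660
z_4 = 3.6699597 − (-22.2407660)·(0.6152640)/(20.9253611) = 4.3239002;  |Δ| = 0.6539405
p(4.3239002) = 9.1701271
z_5 = 4.3239002 − 9.1701271·(0.6539405)/(31.4108931) = 4.1329882;  |Δ| = 0.1909120
p(4.1329882) = -1.0719856
z_6 = 4.1329882 − (-1.0719856)·(-0.1909120)/(-10.2421128) = 4.1529699;  |Δ| = 0.0199817
p(4.1529699) = -0.0430687
z_7 = 4.1529699 − (-0.0430687)·(0.0199817)/(1.0289169) = 4.1538063;  |Δ| = 0.0008364
p(4.1538063) = 0.0002166
z_8 = 4.1538063 − 0.0002166·(0.0008364)/(0.0432853) = 4.1538021;  |Δ| = 0.0000042
|z_8 − z_7| = 0.0000042 < 10^{-4}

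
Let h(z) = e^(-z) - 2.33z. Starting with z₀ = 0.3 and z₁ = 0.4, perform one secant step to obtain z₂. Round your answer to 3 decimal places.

h(0.3) = 0.04182, h(0.4) = -0.26168
z₂ = 0.40000 − (-0.26168)·(0.40000 − 0.30000) / (-0.26168 − 0.04182) = 0.40000 − (-0.02617)/(-0.30350) = 0.31378

0.314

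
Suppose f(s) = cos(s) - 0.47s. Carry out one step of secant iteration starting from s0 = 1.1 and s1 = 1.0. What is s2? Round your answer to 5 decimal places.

f(1.1) = -0.0634039, f(1.0) = 0.0703023
s2 = 1.0000000 − 0.0703023·(1.0000000 − 1.1000000) / (0.0703023 − (-0.0634039)) = 1.0000000 − (-0.0070302)/(0.1337062) = 1.0525797

1.05258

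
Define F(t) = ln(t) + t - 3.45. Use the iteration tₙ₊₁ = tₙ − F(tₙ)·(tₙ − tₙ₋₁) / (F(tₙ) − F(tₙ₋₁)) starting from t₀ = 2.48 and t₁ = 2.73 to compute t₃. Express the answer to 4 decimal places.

2.5241

F(2.48) = -0.061741, F(2.73) = 0.284302
t₂ = 2.730000 − 0.284302·(2.730000 − 2.480000) / (0.284302 − (-0.061741)) = 2.730000 − (0.071075)/(0.346043) = 2.524605
F(2.524605) = 0.000690
t₃ = 2.524605 − 0.000690·(2.524605 − 2.730000) / (0.000690 − 0.284302) = 2.524605 − (-0.000142)/(-0.283612) = 2.524106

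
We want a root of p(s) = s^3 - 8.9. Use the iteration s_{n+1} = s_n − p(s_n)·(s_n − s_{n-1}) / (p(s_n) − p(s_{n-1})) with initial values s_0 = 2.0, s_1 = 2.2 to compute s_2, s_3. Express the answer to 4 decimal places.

2.0680, 2.0721

p(2.0) = -0.900000, p(2.2) = 1.748000
s_2 = 2.200000 − 1.748000·(2.200000 − 2.000000) / (1.748000 − (-0.900000)) = 2.200000 − (0.349600)/(2.648000) = 2.067976
p(2.067976) = -0.056252
s_3 = 2.067976 − (-0.056252)·(2.067976 − 2.200000) / (-0.056252 − 1.748000) = 2.067976 − (0.007427)/(-1.804252) = 2.072092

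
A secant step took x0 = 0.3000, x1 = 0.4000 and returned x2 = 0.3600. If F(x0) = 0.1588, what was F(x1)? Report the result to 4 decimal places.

-0.1059

The secant line through (0.3000, 0.1588) and (0.4000, F(x1)) crosses zero at x2 = 0.3600.
So (0.3000, 0.1588), (0.4000, F(x1)), (0.3600, 0) are collinear:
F(x1) = 0.1588 · (0.4000 − 0.3600) / (0.3000 − 0.3600) = 0.1588 · (0.040000)/(-0.060000) = -0.105867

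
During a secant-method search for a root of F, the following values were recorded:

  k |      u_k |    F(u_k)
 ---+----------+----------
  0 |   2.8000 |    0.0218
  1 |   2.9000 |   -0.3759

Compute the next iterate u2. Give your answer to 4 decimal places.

2.8055

u2 = 2.9000 − (-0.3759)·(2.9000 − 2.8000) / (-0.3759 − 0.0218)
   = 2.9000 − (-0.037590)/(-0.397700) = 2.805482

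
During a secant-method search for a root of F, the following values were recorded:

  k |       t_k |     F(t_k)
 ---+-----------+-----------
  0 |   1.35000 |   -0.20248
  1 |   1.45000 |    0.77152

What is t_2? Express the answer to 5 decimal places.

t_2 = 1.45000 − 0.77152·(1.45000 − 1.35000) / (0.77152 − (-0.20248))
   = 1.45000 − (0.0771520)/(0.9740000) = 1.3707885

1.37079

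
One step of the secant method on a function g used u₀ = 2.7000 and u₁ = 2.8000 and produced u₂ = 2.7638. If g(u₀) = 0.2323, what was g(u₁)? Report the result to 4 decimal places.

-0.1318

The secant line through (2.7000, 0.2323) and (2.8000, g(u₁)) crosses zero at u₂ = 2.7638.
So (2.7000, 0.2323), (2.8000, g(u₁)), (2.7638, 0) are collinear:
g(u₁) = 0.2323 · (2.8000 − 2.7638) / (2.7000 − 2.7638) = 0.2323 · (0.036200)/(-0.063800) = -0.131807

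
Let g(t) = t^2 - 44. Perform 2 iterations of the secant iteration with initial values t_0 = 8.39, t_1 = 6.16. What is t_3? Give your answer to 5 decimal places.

6.63537

g(8.39) = 26.3921000, g(6.16) = -6.0544000
t_2 = 6.1600000 − (-6.0544000)·(6.1600000 − 8.3900000) / (-6.0544000 − 26.3921000) = 6.1600000 − (13.5013120)/(-32.4465000) = 6.5761100
g(6.5761100) = -0.7547777
t_3 = 6.5761100 − (-0.7547777)·(6.5761100 − 6.1600000) / (-0.7547777 − (-6.0544000)) = 6.5761100 − (-0.3140705)/(5.2996223) = 6.6353728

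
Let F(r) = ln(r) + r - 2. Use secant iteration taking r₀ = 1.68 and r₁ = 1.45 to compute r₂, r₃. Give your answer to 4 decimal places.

1.5588, 1.5572

F(1.68) = 0.198794, F(1.45) = -0.178436
r₂ = 1.450000 − (-0.178436)·(1.450000 − 1.680000) / (-0.178436 − 0.198794) = 1.450000 − (0.041040)/(-0.377230) = 1.558794
F(1.558794) = 0.002706
r₃ = 1.558794 − 0.002706·(1.558794 − 1.450000) / (0.002706 − (-0.178436)) = 1.558794 − (0.000294)/(0.181143) = 1.557169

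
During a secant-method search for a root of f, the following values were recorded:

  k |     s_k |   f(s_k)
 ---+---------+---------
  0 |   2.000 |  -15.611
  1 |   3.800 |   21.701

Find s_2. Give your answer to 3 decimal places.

s_2 = 3.800 − 21.701·(3.800 − 2.000) / (21.701 − (-15.611))
   = 3.800 − (39.06180)/(37.31200) = 2.75310

2.753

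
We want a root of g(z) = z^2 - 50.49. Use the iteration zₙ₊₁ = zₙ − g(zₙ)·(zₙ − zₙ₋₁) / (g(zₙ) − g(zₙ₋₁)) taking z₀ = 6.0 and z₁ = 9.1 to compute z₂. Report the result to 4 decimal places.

6.9596

g(6.0) = -14.490000, g(9.1) = 32.320000
z₂ = 9.100000 − 32.320000·(9.100000 − 6.000000) / (32.320000 − (-14.490000)) = 9.100000 − (100.192000)/(46.810000) = 6.959603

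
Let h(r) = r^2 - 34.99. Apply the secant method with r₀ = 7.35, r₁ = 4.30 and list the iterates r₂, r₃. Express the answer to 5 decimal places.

h(7.35) = 19.0325000, h(4.30) = -16.5000000
r₂ = 4.3000000 − (-16.5000000)·(4.3000000 − 7.3500000) / (-16.5000000 − 19.0325000) = 4.3000000 − (50.3250000)/(-35.5325000) = 5.7163090
h(5.7163090) = -2.3138113
r₃ = 5.7163090 − (-2.3138113)·(5.7163090 − 4.3000000) / (-2.3138113 − (-16.5000000)) = 5.7163090 − (-3.2770718)/(14.1861887) = 5.9473134

5.71631, 5.94731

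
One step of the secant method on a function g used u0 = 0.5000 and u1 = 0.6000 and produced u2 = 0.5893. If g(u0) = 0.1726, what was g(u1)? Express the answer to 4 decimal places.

-0.0207

The secant line through (0.5000, 0.1726) and (0.6000, g(u1)) crosses zero at u2 = 0.5893.
So (0.5000, 0.1726), (0.6000, g(u1)), (0.5893, 0) are collinear:
g(u1) = 0.1726 · (0.6000 − 0.5893) / (0.5000 − 0.5893) = 0.1726 · (0.010700)/(-0.089300) = -0.020681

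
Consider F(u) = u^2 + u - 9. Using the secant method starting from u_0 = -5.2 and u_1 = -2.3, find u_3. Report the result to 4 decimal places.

-3.6283

F(-5.2) = 12.840000, F(-2.3) = -6.010000
u_2 = -2.300000 − (-6.010000)·(-2.300000 − (-5.200000)) / (-6.010000 − 12.840000) = -2.300000 − (-17.429000)/(-18.850000) = -3.224615
F(-3.224615) = -1.826471
u_3 = -3.224615 − (-1.826471)·(-3.224615 − (-2.300000)) / (-1.826471 − (-6.010000)) = -3.224615 − (1.688783)/(4.183529) = -3.628290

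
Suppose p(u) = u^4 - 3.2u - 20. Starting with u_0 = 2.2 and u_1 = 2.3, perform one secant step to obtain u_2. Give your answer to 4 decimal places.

2.2853

p(2.2) = -3.614400, p(2.3) = 0.624100
u_2 = 2.300000 − 0.624100·(2.300000 − 2.200000) / (0.624100 − (-3.614400)) = 2.300000 − (0.062410)/(4.238500) = 2.285275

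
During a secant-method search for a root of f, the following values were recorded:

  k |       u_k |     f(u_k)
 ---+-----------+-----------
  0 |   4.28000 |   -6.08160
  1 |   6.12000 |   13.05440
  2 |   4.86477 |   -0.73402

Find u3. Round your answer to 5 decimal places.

u3 = 4.86477 − (-0.73402)·(4.86477 − 6.12000) / (-0.73402 − 13.05440)
   = 4.86477 − (0.9213639)/(-13.7884200) = 4.9315916

4.93159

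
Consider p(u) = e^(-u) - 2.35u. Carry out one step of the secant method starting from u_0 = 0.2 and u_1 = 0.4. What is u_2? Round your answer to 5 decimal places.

p(0.2) = 0.3487308, p(0.4) = -0.2696800
u_2 = 0.4000000 − (-0.2696800)·(0.4000000 − 0.2000000) / (-0.2696800 − 0.3487308) = 0.4000000 − (-0.0539360)/(-0.6184107) = 0.3127829

0.31278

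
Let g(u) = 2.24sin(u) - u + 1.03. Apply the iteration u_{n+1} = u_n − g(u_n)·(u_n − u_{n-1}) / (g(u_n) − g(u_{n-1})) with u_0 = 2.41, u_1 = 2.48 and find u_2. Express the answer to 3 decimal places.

2.453

g(2.41) = 0.11644, g(2.48) = -0.07380
u_2 = 2.48000 − (-0.07380)·(2.48000 − 2.41000) / (-0.07380 − 0.11644) = 2.48000 − (-0.00517)/(-0.19025) = 2.45285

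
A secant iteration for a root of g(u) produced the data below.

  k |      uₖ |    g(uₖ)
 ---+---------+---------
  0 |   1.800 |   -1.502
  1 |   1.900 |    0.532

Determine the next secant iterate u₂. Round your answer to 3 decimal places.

u₂ = 1.900 − 0.532·(1.900 − 1.800) / (0.532 − (-1.502))
   = 1.900 − (0.05320)/(2.03400) = 1.87384

1.874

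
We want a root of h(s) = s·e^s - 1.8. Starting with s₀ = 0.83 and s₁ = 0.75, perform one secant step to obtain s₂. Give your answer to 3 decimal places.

0.804

h(0.83) = 0.10345, h(0.75) = -0.21225
s₂ = 0.75000 − (-0.21225)·(0.75000 − 0.83000) / (-0.21225 − 0.10345) = 0.75000 − (0.01698)/(-0.31570) = 0.80378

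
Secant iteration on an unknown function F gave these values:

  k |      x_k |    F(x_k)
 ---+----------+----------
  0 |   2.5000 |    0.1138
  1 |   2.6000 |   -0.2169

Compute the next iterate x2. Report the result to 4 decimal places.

2.5344

x2 = 2.6000 − (-0.2169)·(2.6000 − 2.5000) / (-0.2169 − 0.1138)
   = 2.6000 − (-0.021690)/(-0.330700) = 2.534412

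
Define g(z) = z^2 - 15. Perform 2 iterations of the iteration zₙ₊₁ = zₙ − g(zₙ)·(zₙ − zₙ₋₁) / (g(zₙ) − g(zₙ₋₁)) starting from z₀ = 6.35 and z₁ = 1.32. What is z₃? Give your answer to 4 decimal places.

4.3548

g(6.35) = 25.322500, g(1.32) = -13.257600
z₂ = 1.320000 − (-13.257600)·(1.320000 − 6.350000) / (-13.257600 − 25.322500) = 1.320000 − (66.685728)/(-38.580100) = 3.048501
g(3.048501) = -5.706644
z₃ = 3.048501 − (-5.706644)·(3.048501 − 1.320000) / (-5.706644 − (-13.257600)) = 3.048501 − (-9.863937)/(7.550956) = 4.354817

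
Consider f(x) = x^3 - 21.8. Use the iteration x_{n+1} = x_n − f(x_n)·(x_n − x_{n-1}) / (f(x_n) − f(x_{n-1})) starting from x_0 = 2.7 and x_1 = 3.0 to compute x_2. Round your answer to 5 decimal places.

f(2.7) = -2.1170000, f(3.0) = 5.2000000
x_2 = 3.0000000 − 5.2000000·(3.0000000 − 2.7000000) / (5.2000000 − (-2.1170000)) = 3.0000000 − (1.5600000)/(7.3170000) = 2.7867979

2.78680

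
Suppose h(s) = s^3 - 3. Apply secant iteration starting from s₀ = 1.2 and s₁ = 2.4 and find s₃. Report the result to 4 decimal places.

1.3886

h(1.2) = -1.272000, h(2.4) = 10.824000
s₂ = 2.400000 − 10.824000·(2.400000 − 1.200000) / (10.824000 − (-1.272000)) = 2.400000 − (12.988800)/(12.096000) = 1.326190
h(1.326190) = -0.667521
s₃ = 1.326190 − (-0.667521)·(1.326190 − 2.400000) / (-0.667521 − 10.824000) = 1.326190 − (0.716791)/(-11.491521) = 1.388566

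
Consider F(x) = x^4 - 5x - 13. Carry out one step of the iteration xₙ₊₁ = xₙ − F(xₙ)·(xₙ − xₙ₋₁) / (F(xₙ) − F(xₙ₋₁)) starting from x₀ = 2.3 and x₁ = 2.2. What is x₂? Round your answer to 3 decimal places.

2.214

F(2.3) = 3.48410, F(2.2) = -0.57440
x₂ = 2.20000 − (-0.57440)·(2.20000 − 2.30000) / (-0.57440 − 3.48410) = 2.20000 − (0.05744)/(-4.05850) = 2.21415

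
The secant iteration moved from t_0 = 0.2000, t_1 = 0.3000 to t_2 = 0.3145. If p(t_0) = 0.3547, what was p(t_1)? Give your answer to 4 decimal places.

0.0449

The secant line through (0.2000, 0.3547) and (0.3000, p(t_1)) crosses zero at t_2 = 0.3145.
So (0.2000, 0.3547), (0.3000, p(t_1)), (0.3145, 0) are collinear:
p(t_1) = 0.3547 · (0.3000 − 0.3145) / (0.2000 − 0.3145) = 0.3547 · (-0.014500)/(-0.114500) = 0.044918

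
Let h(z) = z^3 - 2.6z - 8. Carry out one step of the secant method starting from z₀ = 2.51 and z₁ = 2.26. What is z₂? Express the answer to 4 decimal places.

h(2.51) = 1.287251, h(2.26) = -2.332824
z₂ = 2.260000 − (-2.332824)·(2.260000 − 2.510000) / (-2.332824 − 1.287251) = 2.260000 − (0.583206)/(-3.620075) = 2.421103

2.4211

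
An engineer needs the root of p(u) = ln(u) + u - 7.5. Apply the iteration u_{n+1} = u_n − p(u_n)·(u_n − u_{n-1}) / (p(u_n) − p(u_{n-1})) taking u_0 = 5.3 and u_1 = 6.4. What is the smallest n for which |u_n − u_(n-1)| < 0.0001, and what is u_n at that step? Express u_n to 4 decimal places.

n = 4, u_n = 5.7507

p(5.3) = -0.532293, p(6.4) = 0.756298
u_2 = 6.400000 − 0.756298·(1.100000)/(1.288591) = 5.754390;  |Δ| = 0.645610
p(5.754390) = 0.004353
u_3 = 5.754390 − 0.004353·(-0.645610)/(-0.751945) = 5.750653;  |Δ| = 0.003737
p(5.750653) = -0.000034
u_4 = 5.750653 − (-0.000034)·(-0.003737)/(-0.004387) = 5.750682;  |Δ| = 0.000029
|u_4 − u_3| = 0.000029 < 0.0001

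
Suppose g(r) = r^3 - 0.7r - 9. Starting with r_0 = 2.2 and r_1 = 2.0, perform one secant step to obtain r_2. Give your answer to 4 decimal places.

g(2.2) = 0.108000, g(2.0) = -2.400000
r_2 = 2.000000 − (-2.400000)·(2.000000 − 2.200000) / (-2.400000 − 0.108000) = 2.000000 − (0.480000)/(-2.508000) = 2.191388

2.1914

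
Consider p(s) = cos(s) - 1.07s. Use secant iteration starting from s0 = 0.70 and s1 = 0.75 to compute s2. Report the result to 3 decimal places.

0.709

p(0.70) = 0.01584, p(0.75) = -0.07081
s2 = 0.75000 − (-0.07081)·(0.75000 − 0.70000) / (-0.07081 − 0.01584) = 0.75000 − (-0.00354)/(-0.08665) = 0.70914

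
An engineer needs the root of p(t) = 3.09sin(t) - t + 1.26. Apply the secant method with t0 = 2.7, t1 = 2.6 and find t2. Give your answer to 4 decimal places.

p(2.7) = -0.119396, p(2.6) = 0.252899
t2 = 2.600000 − 0.252899·(2.600000 − 2.700000) / (0.252899 − (-0.119396)) = 2.600000 − (-0.025290)/(0.372295) = 2.667930

2.6679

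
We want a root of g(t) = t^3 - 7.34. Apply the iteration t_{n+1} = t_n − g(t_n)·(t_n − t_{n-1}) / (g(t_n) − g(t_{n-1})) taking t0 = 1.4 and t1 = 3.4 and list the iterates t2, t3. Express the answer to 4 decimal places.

g(1.4) = -4.596000, g(3.4) = 31.964000
t2 = 3.400000 − 31.964000·(3.400000 − 1.400000) / (31.964000 − (-4.596000)) = 3.400000 − (63.928000)/(36.560000) = 1.651422
g(1.651422) = -2.836248
t3 = 1.651422 − (-2.836248)·(1.651422 − 3.400000) / (-2.836248 − 31.964000) = 1.651422 − (4.959400)/(-34.800248) = 1.793933

1.6514, 1.7939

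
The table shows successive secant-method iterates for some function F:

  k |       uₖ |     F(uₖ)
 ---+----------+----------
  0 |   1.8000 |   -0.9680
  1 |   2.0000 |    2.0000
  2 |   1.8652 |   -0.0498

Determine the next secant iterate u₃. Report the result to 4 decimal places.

1.8685

u₃ = 1.8652 − (-0.0498)·(1.8652 − 2.0000) / (-0.0498 − 2.0000)
   = 1.8652 − (0.006713)/(-2.049800) = 1.868475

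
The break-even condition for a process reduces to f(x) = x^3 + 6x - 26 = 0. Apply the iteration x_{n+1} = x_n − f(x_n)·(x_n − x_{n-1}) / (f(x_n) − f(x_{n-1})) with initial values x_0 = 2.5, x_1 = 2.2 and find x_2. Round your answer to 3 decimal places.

f(2.5) = 4.62500, f(2.2) = -2.15200
x_2 = 2.20000 − (-2.15200)·(2.20000 − 2.50000) / (-2.15200 − 4.62500) = 2.20000 − (0.64560)/(-6.77700) = 2.29526

2.295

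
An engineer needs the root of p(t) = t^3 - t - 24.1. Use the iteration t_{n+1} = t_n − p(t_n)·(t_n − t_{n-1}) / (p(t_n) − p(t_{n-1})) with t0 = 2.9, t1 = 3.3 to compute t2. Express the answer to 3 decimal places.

2.994

p(2.9) = -2.61100, p(3.3) = 8.53700
t2 = 3.30000 − 8.53700·(3.30000 − 2.90000) / (8.53700 − (-2.61100)) = 3.30000 − (3.41480)/(11.14800) = 2.99368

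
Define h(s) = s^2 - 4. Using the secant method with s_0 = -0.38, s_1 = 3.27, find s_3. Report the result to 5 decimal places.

1.68555

h(-0.38) = -3.8556000, h(3.27) = 6.6929000
s_2 = 3.2700000 − 6.6929000·(3.2700000 − (-0.3800000)) / (6.6929000 − (-3.8556000)) = 3.2700000 − (24.4290850)/(10.5485000) = 0.9541176
h(0.9541176) = -3.0896595
s_3 = 0.9541176 − (-3.0896595)·(0.9541176 − 3.2700000) / (-3.0896595 − 6.6929000) = 0.9541176 − (7.1552879)/(-9.7825595) = 1.6855508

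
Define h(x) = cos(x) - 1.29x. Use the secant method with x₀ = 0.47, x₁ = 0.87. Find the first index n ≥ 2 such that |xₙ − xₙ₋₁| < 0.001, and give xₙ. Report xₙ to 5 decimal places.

h(0.47) = 0.2852683, h(0.87) = -0.4774735
x₂ = 0.8700000 − (-0.4774735)·(0.4000000)/(-0.7627417) = 0.6196015;  |Δ| = 0.2503985
h(0.6196015) = 0.0148240
x₃ = 0.6196015 − 0.0148240·(-0.2503985)/(0.4922974) = 0.6271415;  |Δ| = 0.0075400
h(0.6271415) = 0.0006958
x₄ = 0.6271415 − 0.0006958·(0.0075400)/(-0.0141282) = 0.6275128;  |Δ| = 0.0003713
|x₄ − x₃| = 0.0003713 < 0.001

n = 4, xₙ = 0.62751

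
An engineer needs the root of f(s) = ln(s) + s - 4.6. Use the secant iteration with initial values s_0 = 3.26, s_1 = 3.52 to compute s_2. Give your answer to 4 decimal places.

3.3822

f(3.26) = -0.158273, f(3.52) = 0.178461
s_2 = 3.520000 − 0.178461·(3.520000 − 3.260000) / (0.178461 − (-0.158273)) = 3.520000 − (0.046400)/(0.336734) = 3.382206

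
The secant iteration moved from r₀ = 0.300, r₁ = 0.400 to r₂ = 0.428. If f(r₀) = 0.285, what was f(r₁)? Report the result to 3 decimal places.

0.062

The secant line through (0.300, 0.285) and (0.400, f(r₁)) crosses zero at r₂ = 0.428.
So (0.300, 0.285), (0.400, f(r₁)), (0.428, 0) are collinear:
f(r₁) = 0.285 · (0.400 − 0.428) / (0.300 − 0.428) = 0.285 · (-0.02800)/(-0.12800) = 0.06234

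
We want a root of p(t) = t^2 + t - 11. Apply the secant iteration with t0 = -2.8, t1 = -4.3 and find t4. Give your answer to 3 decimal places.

-3.854

p(-2.8) = -5.96000, p(-4.3) = 3.19000
t2 = -4.30000 − 3.19000·(-4.30000 − (-2.80000)) / (3.19000 − (-5.96000)) = -4.30000 − (-4.78500)/(9.15000) = -3.77705
p(-3.77705) = -0.51095
t3 = -3.77705 − (-0.51095)·(-3.77705 − (-4.30000)) / (-0.51095 − 3.19000) = -3.77705 − (-0.26720)/(-3.70095) = -3.84925
p(-3.84925) = -0.03254
t4 = -3.84925 − (-0.03254)·(-3.84925 − (-3.77705)) / (-0.03254 − (-0.51095)) = -3.84925 − (0.00235)/(0.47841) = -3.85416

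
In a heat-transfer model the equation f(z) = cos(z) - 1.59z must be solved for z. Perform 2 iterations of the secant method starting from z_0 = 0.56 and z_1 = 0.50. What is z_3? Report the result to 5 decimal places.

0.53958

f(0.56) = -0.0431449, f(0.50) = 0.0825826
z_2 = 0.5000000 − 0.0825826·(0.5000000 − 0.5600000) / (0.0825826 − (-0.0431449)) = 0.5000000 − (-0.0049550)/(0.1257275) = 0.5394103
f(0.5394103) = 0.0003494
z_3 = 0.5394103 − 0.0003494·(0.5394103 − 0.5000000) / (0.0003494 − 0.0825826) = 0.5394103 − (0.0000138)/(-0.0822332) = 0.5395777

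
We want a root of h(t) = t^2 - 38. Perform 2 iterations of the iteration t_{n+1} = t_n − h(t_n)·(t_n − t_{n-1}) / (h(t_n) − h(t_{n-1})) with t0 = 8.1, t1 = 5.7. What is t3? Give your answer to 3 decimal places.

h(8.1) = 27.61000, h(5.7) = -5.51000
t2 = 5.70000 − (-5.51000)·(5.70000 − 8.10000) / (-5.51000 − 27.61000) = 5.70000 − (13.22400)/(-33.12000) = 6.09928
h(6.09928) = -0.79884
t3 = 6.09928 − (-0.79884)·(6.09928 − 5.70000) / (-0.79884 − (-5.51000)) = 6.09928 − (-0.31896)/(4.71116) = 6.16698

6.167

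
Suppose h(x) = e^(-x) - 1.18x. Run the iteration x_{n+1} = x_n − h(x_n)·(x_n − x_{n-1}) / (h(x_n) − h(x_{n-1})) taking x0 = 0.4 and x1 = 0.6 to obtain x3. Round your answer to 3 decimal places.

h(0.4) = 0.19832, h(0.6) = -0.15919
x2 = 0.60000 − (-0.15919)·(0.60000 − 0.40000) / (-0.15919 − 0.19832) = 0.60000 − (-0.03184)/(-0.35751) = 0.51095
h(0.51095) = -0.00299
x3 = 0.51095 − (-0.00299)·(0.51095 − 0.60000) / (-0.00299 − (-0.15919)) = 0.51095 − (0.00027)/(0.15620) = 0.50924

0.509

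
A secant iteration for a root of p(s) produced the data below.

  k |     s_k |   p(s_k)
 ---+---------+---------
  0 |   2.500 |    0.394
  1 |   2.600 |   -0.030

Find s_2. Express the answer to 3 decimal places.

s_2 = 2.600 − (-0.030)·(2.600 − 2.500) / (-0.030 − 0.394)
   = 2.600 − (-0.00300)/(-0.42400) = 2.59292

2.593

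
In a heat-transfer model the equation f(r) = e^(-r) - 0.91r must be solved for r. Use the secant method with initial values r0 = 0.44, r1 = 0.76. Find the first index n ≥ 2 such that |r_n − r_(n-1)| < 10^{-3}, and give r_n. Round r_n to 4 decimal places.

f(0.44) = 0.243636, f(0.76) = -0.223934
r2 = 0.760000 − (-0.223934)·(0.320000)/(-0.467570) = 0.606742;  |Δ| = 0.153258
f(0.606742) = -0.007012
r3 = 0.606742 − (-0.007012)·(-0.153258)/(0.216922) = 0.601788;  |Δ| = 0.004954
f(0.601788) = 0.000203
r4 = 0.601788 − 0.000203·(-0.004954)/(0.007215) = 0.601928;  |Δ| = 0.000140
|r4 − r3| = 0.000140 < 10^{-3}

n = 4, r_n = 0.6019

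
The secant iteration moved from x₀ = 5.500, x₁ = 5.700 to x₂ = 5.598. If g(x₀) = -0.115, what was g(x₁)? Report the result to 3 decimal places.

0.120

The secant line through (5.500, -0.115) and (5.700, g(x₁)) crosses zero at x₂ = 5.598.
So (5.500, -0.115), (5.700, g(x₁)), (5.598, 0) are collinear:
g(x₁) = -0.115 · (5.700 − 5.598) / (5.500 − 5.598) = -0.115 · (0.10200)/(-0.09800) = 0.11969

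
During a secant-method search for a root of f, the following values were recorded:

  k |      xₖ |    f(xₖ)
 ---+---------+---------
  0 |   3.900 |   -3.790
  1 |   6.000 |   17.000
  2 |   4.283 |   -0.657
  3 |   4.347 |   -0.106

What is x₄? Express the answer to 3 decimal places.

x₄ = 4.347 − (-0.106)·(4.347 − 4.283) / (-0.106 − (-0.657))
   = 4.347 − (-0.00678)/(0.55100) = 4.35931

4.359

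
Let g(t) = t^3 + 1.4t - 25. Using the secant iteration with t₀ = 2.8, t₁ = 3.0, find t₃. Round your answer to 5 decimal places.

g(2.8) = 0.8720000, g(3.0) = 6.2000000
t₂ = 3.0000000 − 6.2000000·(3.0000000 − 2.8000000) / (6.2000000 − 0.8720000) = 3.0000000 − (1.2400000)/(5.3280000) = 2.7672673
g(2.7672673) = 0.0652653
t₃ = 2.7672673 − 0.0652653·(2.7672673 − 3.0000000) / (0.0652653 − 6.2000000) = 2.7672673 − (-0.0151894)/(-6.1347347) = 2.7647913

2.76479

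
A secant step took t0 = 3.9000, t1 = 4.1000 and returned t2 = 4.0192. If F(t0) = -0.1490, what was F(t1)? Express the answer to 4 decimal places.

The secant line through (3.9000, -0.1490) and (4.1000, F(t1)) crosses zero at t2 = 4.0192.
So (3.9000, -0.1490), (4.1000, F(t1)), (4.0192, 0) are collinear:
F(t1) = -0.1490 · (4.1000 − 4.0192) / (3.9000 − 4.0192) = -0.1490 · (0.080800)/(-0.119200) = 0.101000

0.1010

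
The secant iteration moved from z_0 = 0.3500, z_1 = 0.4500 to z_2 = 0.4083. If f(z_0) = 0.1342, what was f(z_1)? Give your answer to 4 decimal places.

-0.0960

The secant line through (0.3500, 0.1342) and (0.4500, f(z_1)) crosses zero at z_2 = 0.4083.
So (0.3500, 0.1342), (0.4500, f(z_1)), (0.4083, 0) are collinear:
f(z_1) = 0.1342 · (0.4500 − 0.4083) / (0.3500 − 0.4083) = 0.1342 · (0.041700)/(-0.058300) = -0.095989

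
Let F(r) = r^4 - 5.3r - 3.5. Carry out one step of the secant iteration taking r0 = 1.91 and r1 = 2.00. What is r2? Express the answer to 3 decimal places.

F(1.91) = -0.31437, F(2.00) = 1.90000
r2 = 2.00000 − 1.90000·(2.00000 − 1.91000) / (1.90000 − (-0.31437)) = 2.00000 − (0.17100)/(2.21437) = 1.92278

1.923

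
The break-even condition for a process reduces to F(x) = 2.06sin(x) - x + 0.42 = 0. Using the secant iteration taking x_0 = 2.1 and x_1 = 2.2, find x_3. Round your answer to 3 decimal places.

F(2.1) = 0.09821, F(2.2) = -0.11450
x_2 = 2.20000 − (-0.11450)·(2.20000 − 2.10000) / (-0.11450 − 0.09821) = 2.20000 − (-0.01145)/(-0.21271) = 2.14617
F(2.14617) = 0.00214
x_3 = 2.14617 − 0.00214·(2.14617 − 2.20000) / (0.00214 − (-0.11450)) = 2.14617 − (-0.00012)/(0.11664) = 2.14716

2.147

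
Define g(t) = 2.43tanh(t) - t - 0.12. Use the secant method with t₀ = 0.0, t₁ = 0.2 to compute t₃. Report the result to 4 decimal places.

g(0.0) = -0.120000, g(0.2) = 0.159622
t₂ = 0.200000 − 0.159622·(0.200000 − 0.000000) / (0.159622 − (-0.120000)) = 0.200000 − (0.031924)/(0.279622) = 0.085830
g(0.085830) = 0.002226
t₃ = 0.085830 − 0.002226·(0.085830 − 0.200000) / (0.002226 − 0.159622) = 0.085830 − (-0.000254)/(-0.157396) = 0.084215

0.0842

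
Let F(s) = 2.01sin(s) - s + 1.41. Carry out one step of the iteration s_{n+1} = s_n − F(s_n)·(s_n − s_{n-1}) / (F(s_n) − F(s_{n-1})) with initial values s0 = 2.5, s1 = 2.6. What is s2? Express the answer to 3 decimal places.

F(2.5) = 0.11293, F(2.6) = -0.15384
s2 = 2.60000 − (-0.15384)·(2.60000 − 2.50000) / (-0.15384 − 0.11293) = 2.60000 − (-0.01538)/(-0.26677) = 2.54233

2.542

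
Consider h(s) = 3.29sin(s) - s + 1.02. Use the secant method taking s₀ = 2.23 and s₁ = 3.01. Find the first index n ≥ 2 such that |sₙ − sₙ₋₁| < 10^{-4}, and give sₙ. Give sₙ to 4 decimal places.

h(2.23) = 1.390680, h(3.01) = -1.558309
s₂ = 3.010000 − (-1.558309)·(0.780000)/(-2.948989) = 2.597831;  |Δ| = 0.412169
h(2.597831) = 0.124278
s₃ = 2.597831 − 0.124278·(-0.412169)/(1.682587) = 2.628275;  |Δ| = 0.030443
h(2.628275) = 0.007347
s₄ = 2.628275 − 0.007347·(0.030443)/(-0.116931) = 2.630187;  |Δ| = 0.001913
h(2.630187) = -0.000051
s₅ = 2.630187 − (-0.000051)·(0.001913)/(-0.007398) = 2.630174;  |Δ| = 0.000013
|s₅ − s₄| = 0.000013 < 10^{-4}

n = 5, sₙ = 2.6302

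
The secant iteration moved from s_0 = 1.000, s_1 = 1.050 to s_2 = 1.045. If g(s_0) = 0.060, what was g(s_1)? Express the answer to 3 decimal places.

-0.007

The secant line through (1.000, 0.060) and (1.050, g(s_1)) crosses zero at s_2 = 1.045.
So (1.000, 0.060), (1.050, g(s_1)), (1.045, 0) are collinear:
g(s_1) = 0.060 · (1.050 − 1.045) / (1.000 − 1.045) = 0.060 · (0.00500)/(-0.04500) = -0.00667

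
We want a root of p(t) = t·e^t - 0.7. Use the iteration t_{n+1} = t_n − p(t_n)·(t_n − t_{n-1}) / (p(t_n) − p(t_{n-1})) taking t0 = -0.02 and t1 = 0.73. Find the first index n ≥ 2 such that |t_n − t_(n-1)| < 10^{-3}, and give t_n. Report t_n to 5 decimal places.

p(-0.02) = -0.7196040, p(0.73) = 0.8148088
t2 = 0.7300000 − 0.8148088·(0.7500000)/(1.5344128) = 0.3317326;  |Δ| = 0.3982674
p(0.3317326) = -0.2377704
t3 = 0.3317326 − (-0.2377704)·(-0.3982674)/(-1.0525792) = 0.4216984;  |Δ| = 0.0899659
p(0.4216984) = -0.0571002
t4 = 0.4216984 − (-0.0571002)·(0.0899659)/(0.1806702) = 0.4501318;  |Δ| = 0.0284334
p(0.4501318) = 0.0060403
t5 = 0.4501318 − 0.0060403·(0.0284334)/(0.0631405) = 0.4474118;  |Δ| = 0.0027201
p(0.4474118) = -0.0001324
t6 = 0.4474118 − (-0.0001324)·(-0.0027201)/(-0.0061728) = 0.4474701;  |Δ| = 0.0000584
|t6 − t5| = 0.0000584 < 10^{-3}

n = 6, t_n = 0.44747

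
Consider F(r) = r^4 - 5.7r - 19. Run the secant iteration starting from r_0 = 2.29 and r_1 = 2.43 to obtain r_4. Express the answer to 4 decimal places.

F(2.29) = -4.552415, F(2.43) = 2.016844
r_2 = 2.430000 − 2.016844·(2.430000 − 2.290000) / (2.016844 − (-4.552415)) = 2.430000 − (0.282358)/(6.569259) = 2.387018
F(2.387018) = -0.140439
r_3 = 2.387018 − (-0.140439)·(2.387018 − 2.430000) / (-0.140439 − 2.016844) = 2.387018 − (0.006036)/(-2.157283) = 2.389816
F(2.389816) = -0.003893
r_4 = 2.389816 − (-0.003893)·(2.389816 − 2.387018) / (-0.003893 − (-0.140439)) = 2.389816 − (-0.000011)/(0.136546) = 2.389896

2.3899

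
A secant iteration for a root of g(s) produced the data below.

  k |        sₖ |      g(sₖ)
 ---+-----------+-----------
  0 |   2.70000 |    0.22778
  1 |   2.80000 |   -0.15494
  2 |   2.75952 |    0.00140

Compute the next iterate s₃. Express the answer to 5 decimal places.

s₃ = 2.75952 − 0.00140·(2.75952 − 2.80000) / (0.00140 − (-0.15494))
   = 2.75952 − (-0.0000567)/(0.1563400) = 2.7598825

2.75988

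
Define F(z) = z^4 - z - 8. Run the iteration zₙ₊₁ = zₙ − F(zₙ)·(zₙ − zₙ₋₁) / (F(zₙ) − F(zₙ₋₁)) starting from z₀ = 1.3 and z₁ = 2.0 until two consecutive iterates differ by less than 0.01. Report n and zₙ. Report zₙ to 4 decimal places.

F(1.3) = -6.443900, F(2.0) = 6.000000
z₂ = 2.000000 − 6.000000·(0.700000)/(12.443900) = 1.662485;  |Δ| = 0.337515
F(1.662485) = -2.023579
z₃ = 1.662485 − (-2.023579)·(-0.337515)/(-8.023579) = 1.747608;  |Δ| = 0.085123
F(1.747608) = -0.419879
z₄ = 1.747608 − (-0.419879)·(0.085123)/(1.603700) = 1.769895;  |Δ| = 0.022287
F(1.769895) = 0.042828
z₅ = 1.769895 − 0.042828·(0.022287)/(0.462707) = 1.767832;  |Δ| = 0.002063
|z₅ − z₄| = 0.002063 < 0.01

n = 5, zₙ = 1.7678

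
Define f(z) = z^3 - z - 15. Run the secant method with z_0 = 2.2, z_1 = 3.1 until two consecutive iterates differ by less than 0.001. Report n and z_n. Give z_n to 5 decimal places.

f(2.2) = -6.5520000, f(3.1) = 11.6910000
z_2 = 3.1000000 − 11.6910000·(0.9000000)/(18.2430000) = 2.5232363;  |Δ| = 0.5767637
f(2.5232363) = -1.4584935
z_3 = 2.5232363 − (-1.4584935)·(-0.5767637)/(-13.1494935) = 2.5872088;  |Δ| = 0.0639725
f(2.5872088) = -0.2693399
z_4 = 2.5872088 − (-0.2693399)·(0.0639725)/(1.1891536) = 2.6016984;  |Δ| = 0.0144896
f(2.6016984) = 0.0087678
z_5 = 2.6016984 − 0.0087678·(0.0144896)/(0.2781077) = 2.6012416;  |Δ| = 0.0004568
|z_5 − z_4| = 0.0004568 < 0.001

n = 5, z_n = 2.60124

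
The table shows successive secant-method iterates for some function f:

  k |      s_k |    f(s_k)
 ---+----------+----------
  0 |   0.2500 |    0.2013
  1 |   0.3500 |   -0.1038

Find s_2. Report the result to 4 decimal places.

0.3160

s_2 = 0.3500 − (-0.1038)·(0.3500 − 0.2500) / (-0.1038 − 0.2013)
   = 0.3500 − (-0.010380)/(-0.305100) = 0.315978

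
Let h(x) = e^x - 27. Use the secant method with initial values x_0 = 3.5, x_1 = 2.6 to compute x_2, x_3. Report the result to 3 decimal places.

h(3.5) = 6.11545, h(2.6) = -13.53626
x_2 = 2.60000 − (-13.53626)·(2.60000 − 3.50000) / (-13.53626 − 6.11545) = 2.60000 − (12.18264)/(-19.65171) = 3.21993
h(3.21993) = -1.97370
x_3 = 3.21993 − (-1.97370)·(3.21993 − 2.60000) / (-1.97370 − (-13.53626)) = 3.21993 − (-1.22355)/(11.56256) = 3.32575

3.220, 3.326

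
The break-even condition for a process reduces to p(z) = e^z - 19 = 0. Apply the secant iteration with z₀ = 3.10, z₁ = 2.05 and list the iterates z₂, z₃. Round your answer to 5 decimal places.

2.86730, 2.98468

p(3.10) = 3.1979513, p(2.05) = -11.2320989
z₂ = 2.0500000 − (-11.2320989)·(2.0500000 − 3.1000000) / (-11.2320989 − 3.1979513) = 2.0500000 − (11.7937038)/(-14.4300502) = 2.8673017
p(2.8673017) = -1.4105085
z₃ = 2.8673017 − (-1.4105085)·(2.8673017 − 2.0500000) / (-1.4105085 − (-11.2320989)) = 2.8673017 − (-1.1528109)/(9.8215904) = 2.9846768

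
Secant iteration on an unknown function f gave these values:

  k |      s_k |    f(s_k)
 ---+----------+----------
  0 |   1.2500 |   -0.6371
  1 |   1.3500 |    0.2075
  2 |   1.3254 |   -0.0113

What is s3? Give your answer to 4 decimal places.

1.3267

s3 = 1.3254 − (-0.0113)·(1.3254 − 1.3500) / (-0.0113 − 0.2075)
   = 1.3254 − (0.000278)/(-0.218800) = 1.326670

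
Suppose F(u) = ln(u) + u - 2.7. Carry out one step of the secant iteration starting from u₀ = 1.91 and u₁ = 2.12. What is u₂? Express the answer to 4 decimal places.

2.0055

F(1.91) = -0.142897, F(2.12) = 0.171416
u₂ = 2.120000 − 0.171416·(2.120000 − 1.910000) / (0.171416 − (-0.142897)) = 2.120000 − (0.035997)/(0.314313) = 2.005473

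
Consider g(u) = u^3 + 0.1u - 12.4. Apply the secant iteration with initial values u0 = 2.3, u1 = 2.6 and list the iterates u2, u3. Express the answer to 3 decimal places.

2.300, 2.300

g(2.3) = -0.00300, g(2.6) = 5.43600
u2 = 2.60000 − 5.43600·(2.60000 − 2.30000) / (5.43600 − (-0.00300)) = 2.60000 − (1.63080)/(5.43900) = 2.30017
g(2.30017) = -0.00036
u3 = 2.30017 − (-0.00036)·(2.30017 − 2.60000) / (-0.00036 − 5.43600) = 2.30017 − (0.00011)/(-5.43636) = 2.30019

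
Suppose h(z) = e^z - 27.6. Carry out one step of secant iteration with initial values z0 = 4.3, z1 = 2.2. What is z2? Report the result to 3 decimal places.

2.803

h(4.3) = 46.09979, h(2.2) = -18.57499
z2 = 2.20000 − (-18.57499)·(2.20000 − 4.30000) / (-18.57499 − 46.09979) = 2.20000 − (39.00747)/(-64.67478) = 2.80313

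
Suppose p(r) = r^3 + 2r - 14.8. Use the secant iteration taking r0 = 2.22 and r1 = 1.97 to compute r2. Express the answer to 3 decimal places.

p(2.22) = 0.58105, p(1.97) = -3.21463
r2 = 1.97000 − (-3.21463)·(1.97000 − 2.22000) / (-3.21463 − 0.58105) = 1.97000 − (0.80366)/(-3.79568) = 2.18173

2.182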